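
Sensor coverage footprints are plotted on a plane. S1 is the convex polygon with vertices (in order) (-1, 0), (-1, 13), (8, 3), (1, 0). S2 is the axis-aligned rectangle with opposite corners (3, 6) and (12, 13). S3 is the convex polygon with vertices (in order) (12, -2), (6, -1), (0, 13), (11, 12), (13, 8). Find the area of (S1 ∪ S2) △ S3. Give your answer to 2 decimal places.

108.86

|S1 ∪ S2| = 121.5611.
|(S1 ∪ S2) ∩ S3| = 70.0998.
|(S1 ∪ S2) △ S3| = 121.5611 + 127.5 − 140.1995 = 108.86.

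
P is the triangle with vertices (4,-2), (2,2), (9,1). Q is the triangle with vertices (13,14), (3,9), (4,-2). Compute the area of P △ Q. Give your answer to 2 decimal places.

|P| = 13, |Q| = 57.5, |P∩Q| = 4.2268.
|P △ Q| = |P| + |Q| − 2·|P∩Q| = 13 + 57.5 − 8.4537 = 62.05.

62.05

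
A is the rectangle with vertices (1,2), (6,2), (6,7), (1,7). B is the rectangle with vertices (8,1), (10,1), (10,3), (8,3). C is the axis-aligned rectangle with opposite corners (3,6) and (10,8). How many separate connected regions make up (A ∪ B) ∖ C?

2

(A ∪ B) ∖ C splits into 2 disjoint pieces (area 22, area 4).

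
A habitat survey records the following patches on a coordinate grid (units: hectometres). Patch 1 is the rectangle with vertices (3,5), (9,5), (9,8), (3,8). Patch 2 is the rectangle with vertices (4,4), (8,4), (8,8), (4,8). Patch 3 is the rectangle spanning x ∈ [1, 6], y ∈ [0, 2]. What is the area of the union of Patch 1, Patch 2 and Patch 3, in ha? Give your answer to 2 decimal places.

By inclusion–exclusion:
Individual areas: |Patch 1| = 18, |Patch 2| = 16, |Patch 3| = 10.
|Patch 1∩Patch 2|: x∈[4,8], y∈[5,8] → 4·3 = 12.
|Patch 1∩Patch 3| = 0 (no overlap).
|Patch 2∩Patch 3| = 0 (no overlap).
|Patch 1∩Patch 2∩Patch 3| = 0.
|Patch 1 ∪ Patch 2 ∪ Patch 3| = 44 − 12 + 0 = 32.00.

32.00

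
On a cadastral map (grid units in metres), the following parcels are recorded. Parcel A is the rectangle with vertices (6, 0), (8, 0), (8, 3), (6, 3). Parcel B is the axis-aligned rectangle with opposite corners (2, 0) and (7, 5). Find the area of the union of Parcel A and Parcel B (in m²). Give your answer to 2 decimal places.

By inclusion–exclusion:
Individual areas: |Parcel A| = 6, |Parcel B| = 25.
|Parcel A∩Parcel B|: x∈[6,7], y∈[0,3] → 1·3 = 3.
|Parcel A ∪ Parcel B| = 31 − 3 = 28.00.

28.00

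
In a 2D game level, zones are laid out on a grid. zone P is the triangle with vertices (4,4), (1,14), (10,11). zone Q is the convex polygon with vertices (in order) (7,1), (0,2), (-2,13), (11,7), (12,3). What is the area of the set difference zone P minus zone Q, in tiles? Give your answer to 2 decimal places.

21.82

|zone P| = 40.5, |zone P∩zone Q| = 18.6811.
|zone P ∖ zone Q| = |zone P| − |zone P∩zone Q| = 40.5 − 18.6811 = 21.82.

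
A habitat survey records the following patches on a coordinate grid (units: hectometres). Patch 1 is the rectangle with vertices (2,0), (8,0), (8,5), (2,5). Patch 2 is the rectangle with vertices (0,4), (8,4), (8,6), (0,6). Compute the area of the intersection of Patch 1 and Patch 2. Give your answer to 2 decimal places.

6.00

|Patch 1∩Patch 2|: x∈[2,8], y∈[4,5] → 6·1 = 6.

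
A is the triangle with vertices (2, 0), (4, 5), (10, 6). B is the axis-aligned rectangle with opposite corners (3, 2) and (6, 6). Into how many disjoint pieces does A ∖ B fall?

2

A ∖ B splits into 2 disjoint pieces (area 1.9167, area 4.6667).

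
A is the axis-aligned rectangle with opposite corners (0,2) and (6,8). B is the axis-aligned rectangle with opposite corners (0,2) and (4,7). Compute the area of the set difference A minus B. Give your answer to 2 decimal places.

16.00

|A∩B|: x∈[0,4], y∈[2,7] → 4·5 = 20.
|A| = 36.
|A ∖ B| = |A| − |A∩B| = 36 − 20 = 16.00.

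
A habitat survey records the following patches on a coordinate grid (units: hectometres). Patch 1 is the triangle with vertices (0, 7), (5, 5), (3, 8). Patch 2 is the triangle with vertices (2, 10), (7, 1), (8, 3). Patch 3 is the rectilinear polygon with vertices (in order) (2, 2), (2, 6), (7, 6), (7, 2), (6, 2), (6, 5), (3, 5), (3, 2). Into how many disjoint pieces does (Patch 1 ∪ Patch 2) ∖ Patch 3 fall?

(Patch 1 ∪ Patch 2) ∖ Patch 3 splits into 3 disjoint pieces (area 6.9405, area 1.8611, area 1.3444).

3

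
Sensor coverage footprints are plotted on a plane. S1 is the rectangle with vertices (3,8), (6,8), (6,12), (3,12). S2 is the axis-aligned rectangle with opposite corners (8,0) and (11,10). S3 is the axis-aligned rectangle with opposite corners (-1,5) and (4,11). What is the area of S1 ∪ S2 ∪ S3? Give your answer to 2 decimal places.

By inclusion–exclusion:
Individual areas: |S1| = 12, |S2| = 30, |S3| = 30.
|S1∩S2| = 0 (no overlap).
|S1∩S3|: x∈[3,4], y∈[8,11] → 1·3 = 3.
|S2∩S3| = 0 (no overlap).
|S1∩S2∩S3| = 0.
|S1 ∪ S2 ∪ S3| = 72 − 3 + 0 = 69.00.

69.00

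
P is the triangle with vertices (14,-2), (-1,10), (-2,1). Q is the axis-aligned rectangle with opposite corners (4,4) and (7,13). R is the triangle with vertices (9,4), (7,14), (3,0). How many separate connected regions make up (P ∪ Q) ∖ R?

2

(P ∪ Q) ∖ R splits into 2 disjoint pieces (area 21.2949, area 53.9861).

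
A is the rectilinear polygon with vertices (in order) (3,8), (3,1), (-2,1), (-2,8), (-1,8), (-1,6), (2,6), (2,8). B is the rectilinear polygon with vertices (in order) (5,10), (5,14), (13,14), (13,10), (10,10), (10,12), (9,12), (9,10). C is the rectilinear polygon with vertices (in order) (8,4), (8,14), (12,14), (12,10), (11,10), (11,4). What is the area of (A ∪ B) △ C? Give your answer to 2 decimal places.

65.00

|A ∪ B| = 59.
|(A ∪ B) ∩ C| = 14.
|(A ∪ B) △ C| = 59 + 34 − 28 = 65.00.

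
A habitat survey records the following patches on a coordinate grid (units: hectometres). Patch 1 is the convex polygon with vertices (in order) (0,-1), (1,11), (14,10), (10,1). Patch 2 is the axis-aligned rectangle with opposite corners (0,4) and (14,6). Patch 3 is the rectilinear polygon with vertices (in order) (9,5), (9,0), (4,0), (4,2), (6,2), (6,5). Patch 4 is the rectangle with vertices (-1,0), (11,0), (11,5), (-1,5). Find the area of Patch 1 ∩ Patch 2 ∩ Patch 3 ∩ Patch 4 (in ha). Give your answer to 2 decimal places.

3.00

The intersection is the polygon with vertices (6,5), (9,5), (9,4), (6,4).
By the shoelace formula its area is 3.00.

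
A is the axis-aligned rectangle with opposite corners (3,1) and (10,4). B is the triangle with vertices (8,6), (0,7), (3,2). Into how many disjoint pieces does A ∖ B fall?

1

A ∖ B is a single connected region.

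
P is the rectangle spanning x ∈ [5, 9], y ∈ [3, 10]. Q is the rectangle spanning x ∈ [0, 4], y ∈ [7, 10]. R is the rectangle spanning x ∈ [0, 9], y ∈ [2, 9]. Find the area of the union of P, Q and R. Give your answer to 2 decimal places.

By inclusion–exclusion:
Individual areas: |P| = 28, |Q| = 12, |R| = 63.
|P∩Q| = 0 (no overlap).
|P∩R|: x∈[5,9], y∈[3,9] → 4·6 = 24.
|Q∩R|: x∈[0,4], y∈[7,9] → 4·2 = 8.
|P∩Q∩R| = 0.
|P ∪ Q ∪ R| = 103 − 32 + 0 = 71.00.

71.00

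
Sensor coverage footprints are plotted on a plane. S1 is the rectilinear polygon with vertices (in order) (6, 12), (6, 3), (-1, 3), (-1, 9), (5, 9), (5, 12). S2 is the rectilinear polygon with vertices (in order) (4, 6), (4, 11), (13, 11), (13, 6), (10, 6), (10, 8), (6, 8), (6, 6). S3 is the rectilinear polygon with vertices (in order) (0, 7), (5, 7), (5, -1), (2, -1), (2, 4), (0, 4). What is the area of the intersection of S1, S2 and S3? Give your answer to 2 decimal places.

The intersection is the polygon with vertices (4,6), (4,7), (5,7), (5,6).
By the shoelace formula its area is 1.00.

1.00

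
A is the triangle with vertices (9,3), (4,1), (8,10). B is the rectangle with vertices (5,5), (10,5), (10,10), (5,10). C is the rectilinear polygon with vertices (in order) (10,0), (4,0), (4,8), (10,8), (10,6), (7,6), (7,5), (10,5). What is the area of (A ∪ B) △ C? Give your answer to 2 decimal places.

|A ∪ B| = 36.1587.
|(A ∪ B) ∩ C| = 23.1587.
|(A ∪ B) △ C| = 36.1587 + 45 − 46.3175 = 34.84.

34.84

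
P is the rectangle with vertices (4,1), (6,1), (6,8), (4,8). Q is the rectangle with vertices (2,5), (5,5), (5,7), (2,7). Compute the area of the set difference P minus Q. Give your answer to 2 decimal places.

12.00

|P∩Q|: x∈[4,5], y∈[5,7] → 1·2 = 2.
|P| = 14.
|P ∖ Q| = |P| − |P∩Q| = 14 − 2 = 12.00.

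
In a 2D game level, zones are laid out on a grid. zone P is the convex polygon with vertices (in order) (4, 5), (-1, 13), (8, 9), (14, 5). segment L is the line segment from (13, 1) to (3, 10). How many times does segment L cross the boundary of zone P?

1

The segment meets the boundary at (8.556,5).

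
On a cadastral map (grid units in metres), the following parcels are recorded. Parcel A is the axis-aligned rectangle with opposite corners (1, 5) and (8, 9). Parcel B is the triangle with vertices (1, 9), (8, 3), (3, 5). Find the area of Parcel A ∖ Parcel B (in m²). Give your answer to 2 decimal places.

|Parcel A| = 28, |Parcel A∩Parcel B| = 5.3333.
|Parcel A ∖ Parcel B| = |Parcel A| − |Parcel A∩Parcel B| = 28 − 5.3333 = 22.67.

22.67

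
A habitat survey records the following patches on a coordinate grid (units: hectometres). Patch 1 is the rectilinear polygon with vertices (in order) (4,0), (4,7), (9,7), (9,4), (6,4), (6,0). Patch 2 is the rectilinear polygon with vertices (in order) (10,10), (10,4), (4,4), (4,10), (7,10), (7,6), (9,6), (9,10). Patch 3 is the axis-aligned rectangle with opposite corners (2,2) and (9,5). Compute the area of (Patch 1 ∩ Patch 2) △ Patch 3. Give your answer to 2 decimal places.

|Patch 1 ∩ Patch 2| = 13.
|(Patch 1 ∩ Patch 2) ∩ Patch 3| = 5.
|(Patch 1 ∩ Patch 2) △ Patch 3| = 13 + 21 − 10 = 24.00.

24.00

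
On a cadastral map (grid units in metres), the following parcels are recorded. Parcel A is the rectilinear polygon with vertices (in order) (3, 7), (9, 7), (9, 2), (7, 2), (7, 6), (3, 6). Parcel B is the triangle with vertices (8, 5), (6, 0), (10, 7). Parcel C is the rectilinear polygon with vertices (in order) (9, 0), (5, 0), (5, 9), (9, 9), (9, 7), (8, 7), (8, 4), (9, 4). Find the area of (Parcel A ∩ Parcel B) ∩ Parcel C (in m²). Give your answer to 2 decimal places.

The region (Parcel A ∩ Parcel B) ∩ Parcel C is the polygon with vertices (7.143,2), (7,2), (7,2.5), (8,5), (8,4), (8.286,4).
By the shoelace formula its area is 1.18.

1.18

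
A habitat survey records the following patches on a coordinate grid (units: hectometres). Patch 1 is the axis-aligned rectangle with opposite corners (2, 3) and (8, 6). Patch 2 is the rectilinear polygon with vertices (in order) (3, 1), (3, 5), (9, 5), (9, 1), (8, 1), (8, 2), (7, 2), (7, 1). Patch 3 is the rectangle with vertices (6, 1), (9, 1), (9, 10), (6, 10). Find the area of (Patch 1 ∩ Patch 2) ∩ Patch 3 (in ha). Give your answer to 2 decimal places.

The region (Patch 1 ∩ Patch 2) ∩ Patch 3 is the polygon with vertices (6,3), (6,5), (8,5), (8,3).
By the shoelace formula its area is 4.00.

4.00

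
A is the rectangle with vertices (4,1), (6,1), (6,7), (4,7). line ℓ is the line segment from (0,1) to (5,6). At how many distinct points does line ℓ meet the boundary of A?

1

The segment meets the boundary at (4,5).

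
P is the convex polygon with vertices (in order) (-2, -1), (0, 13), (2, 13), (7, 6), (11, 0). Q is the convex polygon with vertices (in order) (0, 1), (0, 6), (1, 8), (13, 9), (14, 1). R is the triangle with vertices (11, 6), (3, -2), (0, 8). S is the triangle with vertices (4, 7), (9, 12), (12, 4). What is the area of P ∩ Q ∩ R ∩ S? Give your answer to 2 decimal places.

1.45

The intersection is the polygon with vertices (6.403,6.836), (7,6), (7.111,5.833), (4,7), (4.231,7.231).
By the shoelace formula its area is 1.45.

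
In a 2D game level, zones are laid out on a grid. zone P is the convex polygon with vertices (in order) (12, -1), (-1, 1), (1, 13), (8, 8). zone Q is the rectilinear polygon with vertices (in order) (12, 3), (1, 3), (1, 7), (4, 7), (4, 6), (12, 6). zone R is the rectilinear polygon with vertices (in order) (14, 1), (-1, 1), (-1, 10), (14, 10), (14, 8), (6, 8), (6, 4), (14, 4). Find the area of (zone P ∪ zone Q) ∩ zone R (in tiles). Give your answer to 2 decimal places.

|zone P ∪ zone Q| = 108.8333.
|(zone P ∪ zone Q) ∩ zone R| = 72.78.

72.78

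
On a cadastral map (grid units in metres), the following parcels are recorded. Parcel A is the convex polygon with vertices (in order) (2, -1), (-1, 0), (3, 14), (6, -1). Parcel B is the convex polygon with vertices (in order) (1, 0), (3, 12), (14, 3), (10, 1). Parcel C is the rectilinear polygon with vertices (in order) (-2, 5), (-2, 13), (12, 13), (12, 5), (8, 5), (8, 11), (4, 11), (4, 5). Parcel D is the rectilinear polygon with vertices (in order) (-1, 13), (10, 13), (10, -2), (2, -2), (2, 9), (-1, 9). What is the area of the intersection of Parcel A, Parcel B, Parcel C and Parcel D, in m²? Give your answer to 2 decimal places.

The intersection is the polygon with vertices (3.478,11.609), (4,9), (4,5), (2,5), (2,6), (3,12).
By the shoelace formula its area is 10.02.

10.02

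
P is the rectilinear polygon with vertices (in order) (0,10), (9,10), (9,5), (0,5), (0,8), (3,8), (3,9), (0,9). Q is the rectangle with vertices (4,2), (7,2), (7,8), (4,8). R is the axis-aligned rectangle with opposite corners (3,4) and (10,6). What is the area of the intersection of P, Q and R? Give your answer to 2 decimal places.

The intersection is the polygon with vertices (4,6), (7,6), (7,5), (4,5).
By the shoelace formula its area is 3.00.

3.00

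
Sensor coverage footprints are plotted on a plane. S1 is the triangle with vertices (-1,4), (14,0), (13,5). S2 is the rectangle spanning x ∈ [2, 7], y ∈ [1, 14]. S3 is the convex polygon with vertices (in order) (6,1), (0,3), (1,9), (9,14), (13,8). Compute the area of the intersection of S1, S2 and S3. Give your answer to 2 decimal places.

The intersection is the polygon with vertices (2,4.214), (7,4.571), (7,2), (6.895,1.895), (2,3.2).
By the shoelace formula its area is 9.29.

9.29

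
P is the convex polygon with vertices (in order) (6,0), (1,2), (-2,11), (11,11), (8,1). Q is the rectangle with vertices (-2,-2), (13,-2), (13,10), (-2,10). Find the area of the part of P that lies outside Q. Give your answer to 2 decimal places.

|P| = 99.5, |P∩Q| = 86.8167.
|P ∖ Q| = |P| − |P∩Q| = 99.5 − 86.8167 = 12.68.

12.68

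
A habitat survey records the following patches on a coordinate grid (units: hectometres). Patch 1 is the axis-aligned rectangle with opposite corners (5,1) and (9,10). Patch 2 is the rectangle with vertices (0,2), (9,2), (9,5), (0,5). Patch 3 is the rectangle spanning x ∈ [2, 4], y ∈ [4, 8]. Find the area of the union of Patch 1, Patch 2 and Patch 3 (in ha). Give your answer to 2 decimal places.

57.00

By inclusion–exclusion:
Individual areas: |Patch 1| = 36, |Patch 2| = 27, |Patch 3| = 8.
|Patch 1∩Patch 2|: x∈[5,9], y∈[2,5] → 4·3 = 12.
|Patch 1∩Patch 3| = 0 (no overlap).
|Patch 2∩Patch 3|: x∈[2,4], y∈[4,5] → 2·1 = 2.
|Patch 1∩Patch 2∩Patch 3| = 0.
|Patch 1 ∪ Patch 2 ∪ Patch 3| = 71 − 14 + 0 = 57.00.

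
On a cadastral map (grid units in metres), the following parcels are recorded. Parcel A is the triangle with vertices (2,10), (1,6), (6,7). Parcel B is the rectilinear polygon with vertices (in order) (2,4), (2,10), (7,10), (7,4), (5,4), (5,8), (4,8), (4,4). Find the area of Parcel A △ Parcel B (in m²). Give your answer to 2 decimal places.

22.82

|Parcel A| = 9.5, |Parcel B| = 26, |Parcel A∩Parcel B| = 6.3417.
|Parcel A △ Parcel B| = |Parcel A| + |Parcel B| − 2·|Parcel A∩Parcel B| = 9.5 + 26 − 12.6833 = 22.82.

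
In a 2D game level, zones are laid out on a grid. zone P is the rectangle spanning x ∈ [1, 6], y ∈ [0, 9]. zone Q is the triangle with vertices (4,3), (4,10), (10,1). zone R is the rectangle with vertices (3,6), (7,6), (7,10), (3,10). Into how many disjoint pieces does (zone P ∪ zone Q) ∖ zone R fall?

(zone P ∪ zone Q) ∖ zone R is a single connected region.

1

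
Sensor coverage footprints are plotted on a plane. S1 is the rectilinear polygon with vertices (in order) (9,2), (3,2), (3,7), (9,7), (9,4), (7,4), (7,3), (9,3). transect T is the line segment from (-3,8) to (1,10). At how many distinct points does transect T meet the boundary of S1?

0

The segment lies entirely outside S1 and never meets its boundary.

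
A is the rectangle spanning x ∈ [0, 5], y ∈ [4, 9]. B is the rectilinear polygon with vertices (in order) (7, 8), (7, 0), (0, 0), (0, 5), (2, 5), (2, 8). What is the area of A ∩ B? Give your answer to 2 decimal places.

The intersection is the polygon with vertices (5,4), (0,4), (0,5), (2,5), (2,8), (5,8).
By the shoelace formula its area is 14.00.

14.00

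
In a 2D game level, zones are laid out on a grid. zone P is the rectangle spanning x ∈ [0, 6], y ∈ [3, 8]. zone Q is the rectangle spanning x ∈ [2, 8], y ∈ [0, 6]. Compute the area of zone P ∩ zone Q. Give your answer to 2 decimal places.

|zone P∩zone Q|: x∈[2,6], y∈[3,6] → 4·3 = 12.

12.00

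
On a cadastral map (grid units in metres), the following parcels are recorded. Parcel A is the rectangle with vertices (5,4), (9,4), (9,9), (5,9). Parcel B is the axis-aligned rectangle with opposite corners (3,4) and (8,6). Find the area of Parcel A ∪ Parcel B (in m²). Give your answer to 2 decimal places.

By inclusion–exclusion:
Individual areas: |Parcel A| = 20, |Parcel B| = 10.
|Parcel A∩Parcel B|: x∈[5,8], y∈[4,6] → 3·2 = 6.
|Parcel A ∪ Parcel B| = 30 − 6 = 24.00.

24.00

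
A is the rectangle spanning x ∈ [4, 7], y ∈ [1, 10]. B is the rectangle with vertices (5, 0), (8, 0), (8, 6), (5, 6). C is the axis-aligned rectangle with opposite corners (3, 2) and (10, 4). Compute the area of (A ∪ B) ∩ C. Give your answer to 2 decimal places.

8.00

The region (A ∪ B) ∩ C is the polygon with vertices (4,4), (8,4), (8,2), (4,2).
By the shoelace formula its area is 8.00.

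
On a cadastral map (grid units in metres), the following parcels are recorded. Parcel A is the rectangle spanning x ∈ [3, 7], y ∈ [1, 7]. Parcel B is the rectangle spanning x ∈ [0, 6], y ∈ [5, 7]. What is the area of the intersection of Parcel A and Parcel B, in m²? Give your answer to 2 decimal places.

6.00

|Parcel A∩Parcel B|: x∈[3,6], y∈[5,7] → 3·2 = 6.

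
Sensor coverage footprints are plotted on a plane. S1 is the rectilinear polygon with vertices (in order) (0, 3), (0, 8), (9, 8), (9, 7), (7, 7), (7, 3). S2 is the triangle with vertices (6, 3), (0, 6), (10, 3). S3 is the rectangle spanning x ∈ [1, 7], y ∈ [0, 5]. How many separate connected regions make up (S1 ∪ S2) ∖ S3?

2

(S1 ∪ S2) ∖ S3 splits into 2 disjoint pieces (area 25, area 1.35).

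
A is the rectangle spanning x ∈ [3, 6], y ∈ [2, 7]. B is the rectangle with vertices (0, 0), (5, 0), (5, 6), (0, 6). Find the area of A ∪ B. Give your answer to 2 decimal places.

By inclusion–exclusion:
Individual areas: |A| = 15, |B| = 30.
|A∩B|: x∈[3,5], y∈[2,6] → 2·4 = 8.
|A ∪ B| = 45 − 8 = 37.00.

37.00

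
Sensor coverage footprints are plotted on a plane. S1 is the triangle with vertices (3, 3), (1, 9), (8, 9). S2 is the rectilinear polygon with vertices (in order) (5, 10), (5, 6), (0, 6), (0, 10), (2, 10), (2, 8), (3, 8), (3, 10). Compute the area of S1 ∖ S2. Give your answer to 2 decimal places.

11.50

|S1| = 21, |S1∩S2| = 9.5.
|S1 ∖ S2| = |S1| − |S1∩S2| = 21 − 9.5 = 11.50.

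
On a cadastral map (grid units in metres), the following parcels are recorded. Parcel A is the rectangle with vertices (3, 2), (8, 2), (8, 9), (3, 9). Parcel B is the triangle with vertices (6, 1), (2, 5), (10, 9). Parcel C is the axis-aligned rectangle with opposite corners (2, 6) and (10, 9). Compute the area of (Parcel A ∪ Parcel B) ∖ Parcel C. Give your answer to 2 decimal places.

|Parcel A ∪ Parcel B| = 39.5.
|(Parcel A ∪ Parcel B) ∩ Parcel C| = 17.75.
|(Parcel A ∪ Parcel B) ∖ Parcel C| = 39.5 − 17.75 = 21.75.

21.75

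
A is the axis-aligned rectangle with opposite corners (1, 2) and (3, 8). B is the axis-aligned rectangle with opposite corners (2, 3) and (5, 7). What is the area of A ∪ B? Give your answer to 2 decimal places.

By inclusion–exclusion:
Individual areas: |A| = 12, |B| = 12.
|A∩B|: x∈[2,3], y∈[3,7] → 1·4 = 4.
|A ∪ B| = 24 − 4 = 20.00.

20.00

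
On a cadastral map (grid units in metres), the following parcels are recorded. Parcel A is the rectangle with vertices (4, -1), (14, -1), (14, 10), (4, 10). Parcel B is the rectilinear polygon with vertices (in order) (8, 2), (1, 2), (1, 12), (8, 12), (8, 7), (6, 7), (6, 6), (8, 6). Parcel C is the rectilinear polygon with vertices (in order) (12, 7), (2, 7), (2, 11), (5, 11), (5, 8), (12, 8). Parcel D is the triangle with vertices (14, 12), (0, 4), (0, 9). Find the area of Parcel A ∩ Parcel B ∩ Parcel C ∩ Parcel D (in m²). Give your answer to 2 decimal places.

4.08

The intersection is the polygon with vertices (5,8), (7,8), (5.25,7), (4,7), (4,9.857), (4.667,10), (5,10).
By the shoelace formula its area is 4.08.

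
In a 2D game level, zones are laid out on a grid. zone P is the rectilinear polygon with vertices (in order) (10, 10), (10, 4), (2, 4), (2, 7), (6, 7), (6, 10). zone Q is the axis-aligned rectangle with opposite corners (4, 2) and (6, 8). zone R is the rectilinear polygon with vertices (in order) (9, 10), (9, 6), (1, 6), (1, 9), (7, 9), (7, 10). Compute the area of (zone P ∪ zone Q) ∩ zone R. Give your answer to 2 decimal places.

17.00

|zone P ∪ zone Q| = 42.
|(zone P ∪ zone Q) ∩ zone R| = 17.00.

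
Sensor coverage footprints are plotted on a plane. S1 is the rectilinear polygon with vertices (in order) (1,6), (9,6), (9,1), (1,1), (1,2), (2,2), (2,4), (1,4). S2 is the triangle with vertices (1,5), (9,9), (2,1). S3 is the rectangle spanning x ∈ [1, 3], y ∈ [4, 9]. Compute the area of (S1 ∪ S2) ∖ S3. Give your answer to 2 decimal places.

40.06

|S1 ∪ S2| = 44.0625.
|(S1 ∪ S2) ∩ S3| = 4.
|(S1 ∪ S2) ∖ S3| = 44.0625 − 4 = 40.06.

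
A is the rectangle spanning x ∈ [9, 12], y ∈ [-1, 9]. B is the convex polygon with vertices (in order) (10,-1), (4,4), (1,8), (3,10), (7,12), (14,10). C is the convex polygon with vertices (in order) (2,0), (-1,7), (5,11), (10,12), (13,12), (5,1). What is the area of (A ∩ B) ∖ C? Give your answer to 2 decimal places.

|A ∩ B| = 24.0833.
|(A ∩ B) ∩ C| = 2.2727.
|(A ∩ B) ∖ C| = 24.0833 − 2.2727 = 21.81.

21.81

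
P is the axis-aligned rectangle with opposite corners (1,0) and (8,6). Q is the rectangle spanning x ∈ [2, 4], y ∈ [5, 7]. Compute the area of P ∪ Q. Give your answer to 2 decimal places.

44.00

By inclusion–exclusion:
Individual areas: |P| = 42, |Q| = 4.
|P∩Q|: x∈[2,4], y∈[5,6] → 2·1 = 2.
|P ∪ Q| = 46 − 2 = 44.00.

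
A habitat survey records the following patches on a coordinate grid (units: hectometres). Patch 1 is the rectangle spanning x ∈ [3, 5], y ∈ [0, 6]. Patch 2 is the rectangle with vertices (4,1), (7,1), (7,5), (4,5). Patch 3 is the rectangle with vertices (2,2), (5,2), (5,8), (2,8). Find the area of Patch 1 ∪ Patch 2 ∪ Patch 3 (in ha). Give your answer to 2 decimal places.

By inclusion–exclusion:
Individual areas: |Patch 1| = 12, |Patch 2| = 12, |Patch 3| = 18.
|Patch 1∩Patch 2|: x∈[4,5], y∈[1,5] → 1·4 = 4.
|Patch 1∩Patch 3|: x∈[3,5], y∈[2,6] → 2·4 = 8.
|Patch 2∩Patch 3|: x∈[4,5], y∈[2,5] → 1·3 = 3.
|Patch 1∩Patch 2∩Patch 3| = 3.
|Patch 1 ∪ Patch 2 ∪ Patch 3| = 42 − 15 + 3 = 30.00.

30.00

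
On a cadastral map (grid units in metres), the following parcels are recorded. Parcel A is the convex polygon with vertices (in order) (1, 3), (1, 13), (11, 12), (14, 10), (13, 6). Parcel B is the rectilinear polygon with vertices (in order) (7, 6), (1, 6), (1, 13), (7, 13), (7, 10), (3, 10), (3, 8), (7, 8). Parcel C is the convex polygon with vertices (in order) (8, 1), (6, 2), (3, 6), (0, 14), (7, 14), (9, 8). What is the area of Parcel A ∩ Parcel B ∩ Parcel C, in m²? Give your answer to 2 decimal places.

26.87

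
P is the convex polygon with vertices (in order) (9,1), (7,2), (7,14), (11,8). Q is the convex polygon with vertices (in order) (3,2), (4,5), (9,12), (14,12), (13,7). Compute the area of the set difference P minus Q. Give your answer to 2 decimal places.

|P| = 32, |P∩Q| = 19.3609.
|P ∖ Q| = |P| − |P∩Q| = 32 − 19.3609 = 12.64.

12.64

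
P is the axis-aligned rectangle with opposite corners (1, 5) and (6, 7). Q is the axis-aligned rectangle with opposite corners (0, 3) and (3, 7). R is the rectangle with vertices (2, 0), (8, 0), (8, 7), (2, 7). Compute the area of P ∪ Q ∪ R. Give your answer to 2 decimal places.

By inclusion–exclusion:
Individual areas: |P| = 10, |Q| = 12, |R| = 42.
|P∩Q|: x∈[1,3], y∈[5,7] → 2·2 = 4.
|P∩R|: x∈[2,6], y∈[5,7] → 4·2 = 8.
|Q∩R|: x∈[2,3], y∈[3,7] → 1·4 = 4.
|P∩Q∩R| = 2.
|P ∪ Q ∪ R| = 64 − 16 + 2 = 50.00.

50.00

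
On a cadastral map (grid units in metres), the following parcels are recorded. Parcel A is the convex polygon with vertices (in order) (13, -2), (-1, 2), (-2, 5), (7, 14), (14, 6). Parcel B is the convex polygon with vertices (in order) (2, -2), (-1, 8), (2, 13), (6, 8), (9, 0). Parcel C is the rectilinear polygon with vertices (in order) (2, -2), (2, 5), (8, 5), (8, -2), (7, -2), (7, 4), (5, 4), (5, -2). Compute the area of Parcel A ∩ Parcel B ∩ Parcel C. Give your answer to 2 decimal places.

19.19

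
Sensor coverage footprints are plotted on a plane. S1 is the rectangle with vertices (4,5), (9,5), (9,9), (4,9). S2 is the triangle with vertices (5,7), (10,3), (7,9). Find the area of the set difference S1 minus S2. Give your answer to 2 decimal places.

|S1| = 20, |S1∩S2| = 7.5.
|S1 ∖ S2| = |S1| − |S1∩S2| = 20 − 7.5 = 12.50.

12.50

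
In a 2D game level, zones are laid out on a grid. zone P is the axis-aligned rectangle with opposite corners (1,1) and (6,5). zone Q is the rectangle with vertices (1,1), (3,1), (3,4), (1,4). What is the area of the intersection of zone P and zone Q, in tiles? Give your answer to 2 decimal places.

|zone P∩zone Q|: x∈[1,3], y∈[1,4] → 2·3 = 6.

6.00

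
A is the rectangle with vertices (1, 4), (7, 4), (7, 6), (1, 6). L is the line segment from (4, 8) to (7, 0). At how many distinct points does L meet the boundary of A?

2

The segment meets the boundary at (4.75,6), (5.5,4).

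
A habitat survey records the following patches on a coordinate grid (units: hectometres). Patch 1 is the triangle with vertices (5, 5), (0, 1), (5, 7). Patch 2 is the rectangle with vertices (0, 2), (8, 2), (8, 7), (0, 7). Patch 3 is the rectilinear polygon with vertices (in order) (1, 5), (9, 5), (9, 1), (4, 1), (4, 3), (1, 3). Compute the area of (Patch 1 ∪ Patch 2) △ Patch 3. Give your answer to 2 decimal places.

30.21

|Patch 1 ∪ Patch 2| = 40.2083.
|(Patch 1 ∪ Patch 2) ∩ Patch 3| = 18.
|(Patch 1 ∪ Patch 2) △ Patch 3| = 40.2083 + 26 − 36 = 30.21.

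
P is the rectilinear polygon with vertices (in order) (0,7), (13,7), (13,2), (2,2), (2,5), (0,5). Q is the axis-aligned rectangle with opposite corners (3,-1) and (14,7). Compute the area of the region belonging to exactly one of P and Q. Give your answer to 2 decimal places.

|P| = 59, |Q| = 88, |P∩Q| = 50.
|P △ Q| = |P| + |Q| − 2·|P∩Q| = 59 + 88 − 100 = 47.00.

47.00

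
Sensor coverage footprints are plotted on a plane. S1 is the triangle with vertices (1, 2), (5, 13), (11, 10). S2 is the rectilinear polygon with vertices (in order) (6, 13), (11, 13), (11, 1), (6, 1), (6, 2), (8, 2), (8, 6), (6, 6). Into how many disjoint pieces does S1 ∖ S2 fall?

S1 ∖ S2 is a single connected region.

1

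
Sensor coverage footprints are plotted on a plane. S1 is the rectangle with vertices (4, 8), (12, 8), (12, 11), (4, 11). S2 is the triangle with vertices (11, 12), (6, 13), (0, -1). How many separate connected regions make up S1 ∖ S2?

S1 ∖ S2 splits into 2 disjoint pieces (area 9.3462, area 1.5238).

2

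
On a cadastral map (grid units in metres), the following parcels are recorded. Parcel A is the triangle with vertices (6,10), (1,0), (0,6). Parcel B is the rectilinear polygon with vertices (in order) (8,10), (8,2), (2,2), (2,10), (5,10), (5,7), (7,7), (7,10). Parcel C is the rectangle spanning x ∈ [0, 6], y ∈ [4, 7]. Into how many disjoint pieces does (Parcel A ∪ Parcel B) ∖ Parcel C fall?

2

(Parcel A ∪ Parcel B) ∖ Parcel C splits into 2 disjoint pieces (area 9.75, area 25.3333).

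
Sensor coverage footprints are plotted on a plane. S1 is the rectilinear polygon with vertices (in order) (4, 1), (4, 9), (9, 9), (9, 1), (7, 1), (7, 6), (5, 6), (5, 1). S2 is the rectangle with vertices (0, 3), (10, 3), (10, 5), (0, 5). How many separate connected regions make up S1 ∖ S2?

3

S1 ∖ S2 splits into 3 disjoint pieces (area 2, area 18, area 4).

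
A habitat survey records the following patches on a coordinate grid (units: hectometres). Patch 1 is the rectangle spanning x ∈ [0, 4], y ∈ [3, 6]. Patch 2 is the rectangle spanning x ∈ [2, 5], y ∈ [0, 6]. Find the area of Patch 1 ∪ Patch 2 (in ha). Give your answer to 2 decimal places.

By inclusion–exclusion:
Individual areas: |Patch 1| = 12, |Patch 2| = 18.
|Patch 1∩Patch 2|: x∈[2,4], y∈[3,6] → 2·3 = 6.
|Patch 1 ∪ Patch 2| = 30 − 6 = 24.00.

24.00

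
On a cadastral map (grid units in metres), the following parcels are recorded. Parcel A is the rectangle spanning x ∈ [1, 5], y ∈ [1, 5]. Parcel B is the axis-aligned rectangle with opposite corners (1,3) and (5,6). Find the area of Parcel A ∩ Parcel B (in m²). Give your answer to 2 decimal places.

8.00

|Parcel A∩Parcel B|: x∈[1,5], y∈[3,5] → 4·2 = 8.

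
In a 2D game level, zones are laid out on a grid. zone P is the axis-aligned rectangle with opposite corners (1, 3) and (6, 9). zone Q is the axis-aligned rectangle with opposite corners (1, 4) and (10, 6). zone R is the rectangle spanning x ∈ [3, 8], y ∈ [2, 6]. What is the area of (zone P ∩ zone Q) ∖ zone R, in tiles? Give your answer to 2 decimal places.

4.00

|zone P ∩ zone Q| = 10.
|(zone P ∩ zone Q) ∩ zone R| = 6.
|(zone P ∩ zone Q) ∖ zone R| = 10 − 6 = 4.00.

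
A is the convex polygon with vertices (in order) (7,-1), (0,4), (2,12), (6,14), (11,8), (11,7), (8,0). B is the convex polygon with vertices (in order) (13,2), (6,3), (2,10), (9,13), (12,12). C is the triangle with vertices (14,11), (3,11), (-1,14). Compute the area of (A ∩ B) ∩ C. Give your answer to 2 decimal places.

The region (A ∩ B) ∩ C is the polygon with vertices (7.404,12.316), (8.5,11), (4.333,11).
By the shoelace formula its area is 2.74.

2.74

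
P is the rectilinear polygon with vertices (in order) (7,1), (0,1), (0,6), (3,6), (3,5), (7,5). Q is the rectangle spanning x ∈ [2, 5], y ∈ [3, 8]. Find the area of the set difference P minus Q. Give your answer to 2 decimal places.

24.00

|P| = 31, |P∩Q| = 7.
|P ∖ Q| = |P| − |P∩Q| = 31 − 7 = 24.00.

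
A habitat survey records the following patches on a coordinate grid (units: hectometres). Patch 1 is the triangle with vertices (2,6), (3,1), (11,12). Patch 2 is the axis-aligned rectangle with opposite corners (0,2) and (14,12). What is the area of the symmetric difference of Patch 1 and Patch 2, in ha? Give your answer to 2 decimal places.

|Patch 1| = 25.5, |Patch 2| = 140, |Patch 1∩Patch 2| = 25.0364.
|Patch 1 △ Patch 2| = |Patch 1| + |Patch 2| − 2·|Patch 1∩Patch 2| = 25.5 + 140 − 50.0727 = 115.43.

115.43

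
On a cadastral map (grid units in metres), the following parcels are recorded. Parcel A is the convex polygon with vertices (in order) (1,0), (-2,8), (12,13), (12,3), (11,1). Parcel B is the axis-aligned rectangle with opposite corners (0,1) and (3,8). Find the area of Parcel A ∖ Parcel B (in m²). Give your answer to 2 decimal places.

107.52

|Parcel A| = 128, |Parcel A∩Parcel B| = 20.4792.
|Parcel A ∖ Parcel B| = |Parcel A| − |Parcel A∩Parcel B| = 128 − 20.4792 = 107.52.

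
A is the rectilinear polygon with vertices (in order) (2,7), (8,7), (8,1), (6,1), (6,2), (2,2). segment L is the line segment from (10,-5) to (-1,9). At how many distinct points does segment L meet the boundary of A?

2

The segment meets the boundary at (2,5.182), (4.5,2).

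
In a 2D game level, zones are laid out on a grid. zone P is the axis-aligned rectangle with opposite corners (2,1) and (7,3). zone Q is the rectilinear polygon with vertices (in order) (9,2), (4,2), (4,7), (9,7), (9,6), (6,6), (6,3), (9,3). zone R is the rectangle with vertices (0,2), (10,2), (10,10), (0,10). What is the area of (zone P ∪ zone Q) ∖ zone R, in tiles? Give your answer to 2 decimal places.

5.00

|zone P ∪ zone Q| = 23.
|(zone P ∪ zone Q) ∩ zone R| = 18.
|(zone P ∪ zone Q) ∖ zone R| = 23 − 18 = 5.00.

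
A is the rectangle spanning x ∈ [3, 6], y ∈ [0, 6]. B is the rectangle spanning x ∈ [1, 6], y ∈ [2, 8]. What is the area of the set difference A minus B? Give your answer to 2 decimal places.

|A∩B|: x∈[3,6], y∈[2,6] → 3·4 = 12.
|A| = 18.
|A ∖ B| = |A| − |A∩B| = 18 − 12 = 6.00.

6.00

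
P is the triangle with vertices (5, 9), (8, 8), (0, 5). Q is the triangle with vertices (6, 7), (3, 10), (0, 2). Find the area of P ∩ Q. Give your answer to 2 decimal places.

The intersection is the polygon with vertices (1.309,5.491), (1.607,6.286), (4.444,8.556), (5.818,7.182).
By the shoelace formula its area is 5.05.

5.05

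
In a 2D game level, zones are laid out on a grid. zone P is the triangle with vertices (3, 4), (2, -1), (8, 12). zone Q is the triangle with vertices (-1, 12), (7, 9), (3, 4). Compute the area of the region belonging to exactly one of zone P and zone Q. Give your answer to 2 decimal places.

30.38

|zone P| = 8.5, |zone Q| = 26, |zone P∩zone Q| = 2.0616.
|zone P △ zone Q| = |zone P| + |zone Q| − 2·|zone P∩zone Q| = 8.5 + 26 − 4.1232 = 30.38.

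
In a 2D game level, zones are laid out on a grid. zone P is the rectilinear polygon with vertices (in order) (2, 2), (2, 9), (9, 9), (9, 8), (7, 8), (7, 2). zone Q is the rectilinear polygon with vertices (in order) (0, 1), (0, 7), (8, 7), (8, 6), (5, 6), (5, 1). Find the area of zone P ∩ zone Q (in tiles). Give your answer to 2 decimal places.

17.00

The intersection is the polygon with vertices (2,7), (7,7), (7,6), (5,6), (5,2), (2,2).
By the shoelace formula its area is 17.00.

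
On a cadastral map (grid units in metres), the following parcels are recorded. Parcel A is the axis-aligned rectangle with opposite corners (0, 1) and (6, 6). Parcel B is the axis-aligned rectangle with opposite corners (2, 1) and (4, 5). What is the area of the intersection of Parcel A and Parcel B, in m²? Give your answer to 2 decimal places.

8.00

|Parcel A∩Parcel B|: x∈[2,4], y∈[1,5] → 2·4 = 8.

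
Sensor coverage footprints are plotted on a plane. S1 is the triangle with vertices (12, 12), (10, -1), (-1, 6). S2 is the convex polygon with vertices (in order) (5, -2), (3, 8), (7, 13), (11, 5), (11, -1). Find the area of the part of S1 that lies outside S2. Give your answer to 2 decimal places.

|S1| = 78.5, |S1∩S2| = 55.6631.
|S1 ∖ S2| = |S1| − |S1∩S2| = 78.5 − 55.6631 = 22.84.

22.84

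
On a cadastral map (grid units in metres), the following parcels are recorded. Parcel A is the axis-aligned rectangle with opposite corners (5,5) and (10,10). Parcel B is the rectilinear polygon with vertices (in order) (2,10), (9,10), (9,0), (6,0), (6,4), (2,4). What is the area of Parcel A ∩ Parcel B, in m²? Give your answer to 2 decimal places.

20.00

The intersection is the polygon with vertices (9,10), (9,5), (5,5), (5,10).
By the shoelace formula its area is 20.00.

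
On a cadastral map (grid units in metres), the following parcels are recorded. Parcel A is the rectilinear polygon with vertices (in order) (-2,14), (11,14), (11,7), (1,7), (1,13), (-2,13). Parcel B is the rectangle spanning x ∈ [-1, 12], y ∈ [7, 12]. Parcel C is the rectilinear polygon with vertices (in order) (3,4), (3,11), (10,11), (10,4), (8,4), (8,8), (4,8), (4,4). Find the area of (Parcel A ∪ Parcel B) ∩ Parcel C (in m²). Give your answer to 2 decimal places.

24.00

The region (Parcel A ∪ Parcel B) ∩ Parcel C is the polygon with vertices (8,7), (8,8), (4,8), (4,7), (3,7), (3,11), (10,11), (10,7).
By the shoelace formula its area is 24.00.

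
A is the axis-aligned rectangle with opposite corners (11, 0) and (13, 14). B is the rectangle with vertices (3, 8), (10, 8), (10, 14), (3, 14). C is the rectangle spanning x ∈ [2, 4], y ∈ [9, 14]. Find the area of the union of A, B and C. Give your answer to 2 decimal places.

75.00

By inclusion–exclusion:
Individual areas: |A| = 28, |B| = 42, |C| = 10.
|A∩B| = 0 (no overlap).
|A∩C| = 0 (no overlap).
|B∩C|: x∈[3,4], y∈[9,14] → 1·5 = 5.
|A∩B∩C| = 0.
|A ∪ B ∪ C| = 80 − 5 + 0 = 75.00.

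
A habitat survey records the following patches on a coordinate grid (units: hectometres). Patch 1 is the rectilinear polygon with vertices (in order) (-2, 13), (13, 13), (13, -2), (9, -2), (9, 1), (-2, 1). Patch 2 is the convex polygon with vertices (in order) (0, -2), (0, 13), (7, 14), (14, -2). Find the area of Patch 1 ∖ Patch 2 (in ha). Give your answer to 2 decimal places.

|Patch 1| = 192, |Patch 1∩Patch 2| = 132.6384.
|Patch 1 ∖ Patch 2| = |Patch 1| − |Patch 1∩Patch 2| = 192 − 132.6384 = 59.36.

59.36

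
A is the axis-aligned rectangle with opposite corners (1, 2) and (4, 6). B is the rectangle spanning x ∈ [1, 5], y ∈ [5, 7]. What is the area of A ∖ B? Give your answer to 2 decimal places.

|A∩B|: x∈[1,4], y∈[5,6] → 3·1 = 3.
|A| = 12.
|A ∖ B| = |A| − |A∩B| = 12 − 3 = 9.00.

9.00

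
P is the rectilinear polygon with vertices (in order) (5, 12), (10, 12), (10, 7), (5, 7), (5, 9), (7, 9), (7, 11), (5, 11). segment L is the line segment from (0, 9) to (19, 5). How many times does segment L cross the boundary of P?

2

The segment meets the boundary at (9.5,7), (5,7.947).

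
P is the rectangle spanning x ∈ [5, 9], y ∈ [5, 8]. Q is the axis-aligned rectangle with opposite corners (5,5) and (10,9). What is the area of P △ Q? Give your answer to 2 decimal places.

8.00

|P∩Q|: x∈[5,9], y∈[5,8] → 4·3 = 12.
|P △ Q| = |P| + |Q| − 2·|P∩Q| = 12 + 20 − 24 = 8.00.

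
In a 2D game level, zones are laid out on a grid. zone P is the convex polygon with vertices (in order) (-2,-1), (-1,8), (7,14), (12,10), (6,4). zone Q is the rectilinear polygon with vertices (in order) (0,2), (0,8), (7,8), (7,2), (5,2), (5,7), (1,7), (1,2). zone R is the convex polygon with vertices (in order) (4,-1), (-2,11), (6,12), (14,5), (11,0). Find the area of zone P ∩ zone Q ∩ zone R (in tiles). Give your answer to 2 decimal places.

13.81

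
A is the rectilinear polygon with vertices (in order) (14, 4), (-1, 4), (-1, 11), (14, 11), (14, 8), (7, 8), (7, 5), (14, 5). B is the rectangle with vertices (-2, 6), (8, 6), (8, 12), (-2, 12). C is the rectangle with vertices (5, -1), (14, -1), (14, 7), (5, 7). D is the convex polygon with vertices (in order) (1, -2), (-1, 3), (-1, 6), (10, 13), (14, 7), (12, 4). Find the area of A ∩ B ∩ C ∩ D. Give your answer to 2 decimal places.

2.00

The intersection is the polygon with vertices (5,6), (5,7), (7,7), (7,6).
By the shoelace formula its area is 2.00.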